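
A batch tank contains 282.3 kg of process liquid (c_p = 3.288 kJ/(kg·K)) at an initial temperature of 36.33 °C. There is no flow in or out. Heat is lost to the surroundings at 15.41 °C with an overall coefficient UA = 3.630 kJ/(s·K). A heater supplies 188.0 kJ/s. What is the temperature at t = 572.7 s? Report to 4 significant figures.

63.91 °C

Lumped-capacitance energy balance: M c_p dT/dt = UA(T_amb − T) + Q̇.
dT/dt = (T_ss − T)/τ with T_ss = T_amb + Q̇/UA = 15.41 + 188.0/3.630 = 67.2006 °C, τ = M c_p/UA = 282.3·3.288/3.630 = 255.703 s.
This is linear first-order; T(t) = T_ss + (T₀ − T_ss) e^(−t/τ).
T(572.7) = 67.2006 + (-30.8706)·0.106490 = 63.9132 °C.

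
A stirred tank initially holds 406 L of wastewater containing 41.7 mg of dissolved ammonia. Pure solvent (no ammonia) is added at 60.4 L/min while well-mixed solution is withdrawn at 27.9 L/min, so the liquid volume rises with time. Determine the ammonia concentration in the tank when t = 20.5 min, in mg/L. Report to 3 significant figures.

0.0169 mg/L

Total volume: dV/dt = Q_in − Q_out = 32.500 L/min, so V(t) = 406 + 32.500 t and V(20.5) = 1072.2 L.
No ammonia enters, so dm/dt = −Q_out · (m/V).
dm/m = −Q_out dt/(V₀ + 32.500 t); integrating gives ln(m/m₀) = −(Q_out/(Q_in−Q_out)) ln(V/V₀).
m = m₀ (V₀/V)^(Q_out/(Q_in−Q_out)) = 41.7 × (406/1072.2)^(0.85846) = 18.116 mg.
C = m/V = 18.116/1072.2 = 0.016895 mg/L.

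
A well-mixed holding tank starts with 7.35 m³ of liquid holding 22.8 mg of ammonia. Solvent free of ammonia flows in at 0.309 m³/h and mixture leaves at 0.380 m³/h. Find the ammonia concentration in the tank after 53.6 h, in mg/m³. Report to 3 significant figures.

0.130 mg/m³

Total volume: dV/dt = Q_in − Q_out = -0.071000 m³/h, so V(t) = 7.35 − 0.071000 t and V(53.6) = 3.5444 m³.
No ammonia enters, so dm/dt = −Q_out · (m/V).
dm/m = −Q_out dt/(V₀ − 0.071000 t); integrating gives ln(m/m₀) = −(Q_out/(Q_in−Q_out)) ln(V/V₀).
m = m₀ (V₀/V)^(Q_out/(Q_in−Q_out)) = 22.8 × (7.35/3.5444)^(-5.3521) = 0.45992 mg.
C = m/V = 0.45992/3.5444 = 0.12976 mg/m³.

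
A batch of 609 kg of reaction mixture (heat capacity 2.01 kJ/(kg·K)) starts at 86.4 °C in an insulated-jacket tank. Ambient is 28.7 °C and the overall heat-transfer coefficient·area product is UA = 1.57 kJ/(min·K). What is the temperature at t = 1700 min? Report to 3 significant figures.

Lumped-capacitance energy balance: M c_p dT/dt = UA(T_amb − T).
dT/dt = (T_ss − T)/τ with T_ss = T_amb = 28.700 °C, τ = M c_p/UA = 609·2.01/1.57 = 779.68 min.
T approaches T_ss exponentially: T(t) = T_ss + (T₀ − T_ss) e^(−t/τ).
T(1700) = 28.700 + (57.700)·0.11300 = 35.220 °C.

35.2 °C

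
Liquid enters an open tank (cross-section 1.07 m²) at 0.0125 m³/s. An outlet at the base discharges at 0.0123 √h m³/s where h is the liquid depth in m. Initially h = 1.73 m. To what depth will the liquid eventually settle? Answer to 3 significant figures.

1.03 m

Level balance: A dh/dt = 0.0125 − 0.0123 √h. Setting dh/dt = 0:
Q_in = 0.0123 √h_ss ⇒ √h_ss = 0.0125/0.0123 = 1.0163.
h_ss = 1.0163² = 1.0328 m. (Since h₀ = 1.73 m > h_ss, the level will fall toward this value.)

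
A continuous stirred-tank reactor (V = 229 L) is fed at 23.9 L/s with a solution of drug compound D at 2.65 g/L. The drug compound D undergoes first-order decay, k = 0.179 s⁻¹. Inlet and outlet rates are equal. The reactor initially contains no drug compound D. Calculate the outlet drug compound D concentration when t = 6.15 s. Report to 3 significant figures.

0.805 g/L

V dC/dt = Q(C_in − C) − k V C.
This is linear with rate a = Q/V + k = 0.28337 s⁻¹.
C_ss = Q C_in/(Q + kV) = 0.97602 g/L; C(t) = C_ss + (C₀ − C_ss) e^(−a t).
C(6.15) = 0.97602 + (-0.97602)·e^(−0.28337·6.15) = 0.97602 + (-0.97602)·0.17505 = 0.80517 g/L.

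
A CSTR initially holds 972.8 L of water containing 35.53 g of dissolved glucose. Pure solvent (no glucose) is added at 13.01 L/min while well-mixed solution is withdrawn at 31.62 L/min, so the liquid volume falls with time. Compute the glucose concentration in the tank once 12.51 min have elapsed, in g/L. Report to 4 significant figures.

Total volume: dV/dt = Q_in − Q_out = -18.6100 L/min, so V(t) = 972.8 − 18.6100 t and V(12.51) = 739.989 L.
No glucose enters, so dm/dt = −Q_out · (m/V).
dm/m = −Q_out dt/(V₀ − 18.6100 t); integrating gives ln(m/m₀) = −(Q_out/(Q_in−Q_out)) ln(V/V₀).
m = m₀ (V₀/V)^(Q_out/(Q_in−Q_out)) = 35.53 × (972.8/739.989)^(-1.69909) = 22.3227 g.
C = m/V = 22.3227/739.989 = 0.0301662 g/L.

0.03017 g/L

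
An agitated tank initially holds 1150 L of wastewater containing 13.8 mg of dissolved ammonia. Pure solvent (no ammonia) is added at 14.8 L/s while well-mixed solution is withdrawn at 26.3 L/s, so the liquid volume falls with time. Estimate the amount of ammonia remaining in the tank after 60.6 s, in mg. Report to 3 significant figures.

1.64 mg

Let m(t) be the amount of ammonia. Volume: V(t) = V₀ + (Q_in − Q_out) t = 1150 − 11.500 t; V(60.6) = 453.10 L.
No ammonia enters, so dm/dt = −Q_out · (m/V).
dm/m = −Q_out dt/(V₀ − 11.500 t); integrating gives ln(m/m₀) = −(Q_out/(Q_in−Q_out)) ln(V/V₀).
m = m₀ (V₀/V)^(Q_out/(Q_in−Q_out)) = 13.8 × (1150/453.10)^(-2.2870) = 1.6398 mg.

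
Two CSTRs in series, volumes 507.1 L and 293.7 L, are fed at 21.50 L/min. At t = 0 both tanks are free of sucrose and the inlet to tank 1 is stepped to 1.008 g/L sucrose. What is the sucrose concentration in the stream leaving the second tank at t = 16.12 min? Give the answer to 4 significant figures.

Each tank obeys Vᵢ dCᵢ/dt = Q(Cᵢ₋₁ − Cᵢ), so τᵢ = Vᵢ/Q.
τ₁ = 507.1/21.50 = 23.5860 min; τ₂ = 293.7/21.50 = 13.6605 min.
Tank 1: C₁ = C_in(1 − e^(−t/τ₁)). Tank 2 (τ₁ ≠ τ₂): C₂ = C_in[1 − (τ₁ e^(−t/τ₁) − τ₂ e^(−t/τ₂))/(τ₁ − τ₂)].
At t = 16.12: e^(−t/τ₁) = 0.504870, e^(−t/τ₂) = 0.307264.
C₂ = 1.008·[1 − (23.5860·0.504870 − 13.6605·0.307264)/(9.92558)] = 1.008·0.223168 = 0.224953 g/L.

0.2250 g/L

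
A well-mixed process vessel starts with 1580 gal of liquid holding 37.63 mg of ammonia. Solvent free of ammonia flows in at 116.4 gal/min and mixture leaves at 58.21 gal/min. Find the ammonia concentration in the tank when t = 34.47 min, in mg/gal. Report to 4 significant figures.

0.004623 mg/gal

Let m(t) be the amount of ammonia. Volume: V(t) = V₀ + (Q_in − Q_out) t = 1580 + 58.1900 t; V(34.47) = 3585.81 gal.
Solute balance: dm/dt = 0 − Q_out C = −Q_out m/V(t).
Separate: dm/m = −Q_out dt/V(t) ⇒ ln(m/m₀) = −(Q_out/(Q_in−Q_out)) ln(V/V₀).
m = m₀ (V₀/V)^(Q_out/(Q_in−Q_out)) = 37.63 × (1580/3585.81)^(1.00034) = 16.5761 mg.
C = m/V = 16.5761/3585.81 = 0.00462269 mg/gal.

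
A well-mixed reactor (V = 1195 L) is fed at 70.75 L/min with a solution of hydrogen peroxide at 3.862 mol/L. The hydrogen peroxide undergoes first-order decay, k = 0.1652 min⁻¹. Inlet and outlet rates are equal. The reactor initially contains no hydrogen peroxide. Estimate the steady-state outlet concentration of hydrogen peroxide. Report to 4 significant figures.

1.019 mol/L

V dC/dt = Q(C_in − C) − k V C.
At steady state: 0 = Q C_in − (Q + kV) C_ss, so C_ss = Q C_in/(Q + kV).
C_ss = 70.75·3.862/(70.75 + 0.1652·1195) = 273.237/268.164 = 1.01892 mol/L.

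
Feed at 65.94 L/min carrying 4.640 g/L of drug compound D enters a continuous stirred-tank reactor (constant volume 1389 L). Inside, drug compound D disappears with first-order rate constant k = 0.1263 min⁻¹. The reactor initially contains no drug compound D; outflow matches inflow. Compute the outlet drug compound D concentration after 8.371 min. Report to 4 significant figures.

Accumulation = in − out − consumed: V dC/dt = Q C_in − Q C − k V C.
This is linear with rate a = Q/V + k = 0.173773 min⁻¹.
C_ss = Q C_in/(Q + kV) = 1.26760 g/L; C(t) = C_ss + (C₀ − C_ss) e^(−a t).
C(8.371) = 1.26760 + (-1.26760)·e^(−0.173773·8.371) = 1.26760 + (-1.26760)·0.233481 = 0.971640 g/L.

0.9716 g/L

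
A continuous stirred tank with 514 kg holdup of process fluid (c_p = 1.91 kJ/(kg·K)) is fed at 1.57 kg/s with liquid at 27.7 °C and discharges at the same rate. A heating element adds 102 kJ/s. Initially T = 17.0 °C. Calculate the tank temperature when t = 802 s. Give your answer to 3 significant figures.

M c_p dT/dt = ṁ c_p (T_in − T) + Q̇.
Rearrange: dT/dt = (T_ss − T)/τ with τ = M/ṁ = 327.39 s and T_ss = T_in + Q̇/(ṁ c_p) = 61.715 °C.
Solution: T(t) = T_ss + (T₀ − T_ss) e^(−t/τ).
T(802) = 61.715 + (-44.715)·e^(−802/327.39) = 61.715 + (-44.715)·0.086320 = 57.855 °C.

57.9 °C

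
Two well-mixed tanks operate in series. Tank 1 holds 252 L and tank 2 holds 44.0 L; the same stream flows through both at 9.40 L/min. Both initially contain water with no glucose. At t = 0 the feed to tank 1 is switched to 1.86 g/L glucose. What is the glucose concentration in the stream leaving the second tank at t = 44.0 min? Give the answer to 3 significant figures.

Species balance on tank i: dCᵢ/dt = (Cᵢ₋₁ − Cᵢ)/τᵢ with τᵢ = Vᵢ/Q.
τ₁ = 252/9.40 = 26.809 min; τ₂ = 44.0/9.40 = 4.6809 min.
Tank 1: C₁ = C_in(1 − e^(−t/τ₁)). Tank 2 (τ₁ ≠ τ₂): C₂ = C_in[1 − (τ₁ e^(−t/τ₁) − τ₂ e^(−t/τ₂))/(τ₁ − τ₂)].
At t = 44.0: e^(−t/τ₁) = 0.19373, e^(−t/τ₂) = 8.2724e-05.
C₂ = 1.86·[1 − (26.809·0.19373 − 4.6809·8.2724e-05)/(22.128)] = 1.86·0.76530 = 1.4235 g/L.

1.42 g/L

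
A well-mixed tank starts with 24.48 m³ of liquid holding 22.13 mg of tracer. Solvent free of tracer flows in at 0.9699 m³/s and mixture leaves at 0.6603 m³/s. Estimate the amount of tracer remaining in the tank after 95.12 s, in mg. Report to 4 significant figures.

Total volume: dV/dt = Q_in − Q_out = 0.309600 m³/s, so V(t) = 24.48 + 0.309600 t and V(95.12) = 53.9292 m³.
No tracer enters, so dm/dt = −Q_out · (m/V).
dm/m = −Q_out dt/(V₀ + 0.309600 t); integrating gives ln(m/m₀) = −(Q_out/(Q_in−Q_out)) ln(V/V₀).
m = m₀ (V₀/V)^(Q_out/(Q_in−Q_out)) = 22.13 × (24.48/53.9292)^(2.13275) = 4.10602 mg.

4.106 mg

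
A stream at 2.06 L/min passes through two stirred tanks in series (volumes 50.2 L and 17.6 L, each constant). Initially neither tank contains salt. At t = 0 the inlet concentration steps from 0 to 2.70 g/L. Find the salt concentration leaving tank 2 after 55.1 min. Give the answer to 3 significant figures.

Time constants: τᵢ = Vᵢ/Q for each well-mixed tank.
τ₁ = 50.2/2.06 = 24.369 min; τ₂ = 17.6/2.06 = 8.5437 min.
Tank 1: C₁ = C_in(1 − e^(−t/τ₁)). Tank 2 (τ₁ ≠ τ₂): C₂ = C_in[1 − (τ₁ e^(−t/τ₁) − τ₂ e^(−t/τ₂))/(τ₁ − τ₂)].
At t = 55.1: e^(−t/τ₁) = 0.10424, e^(−t/τ₂) = 0.0015818.
C₂ = 2.70·[1 − (24.369·0.10424 − 8.5437·0.0015818)/(15.825)] = 2.70·0.84034 = 2.2689 g/L.

2.27 g/L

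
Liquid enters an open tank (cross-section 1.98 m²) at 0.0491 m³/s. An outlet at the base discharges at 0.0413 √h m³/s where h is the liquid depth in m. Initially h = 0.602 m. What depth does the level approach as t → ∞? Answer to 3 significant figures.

A dh/dt = Q_in − 0.0413 √h. Steady state requires inflow = outflow:
Q_in = 0.0413 √h_ss ⇒ √h_ss = 0.0491/0.0413 = 1.1889.
h_ss = 1.1889² = 1.4134 m. (Since h₀ = 0.602 m < h_ss, the level will rise toward this value.)

1.41 m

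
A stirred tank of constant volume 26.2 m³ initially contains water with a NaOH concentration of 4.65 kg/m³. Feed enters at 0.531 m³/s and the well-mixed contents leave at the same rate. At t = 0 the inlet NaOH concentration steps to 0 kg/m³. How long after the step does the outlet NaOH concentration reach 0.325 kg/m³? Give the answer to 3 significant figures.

Accumulation = in − out for the solute gives V dC/dt = Q(C_in − C), so τ = V/Q = 49.341 s.
C(t) = C_in + (C₀ − C_in) e^(−t/τ). Set C = 0.325 and solve for t:
e^(−t/τ) = (C − C_in)/(C₀ − C_in) = (0.325 − 0)/(4.65 − 0) = 0.069892
t = −τ ln(…) = 49.341 × 2.6608 = 131.29 s.

131 s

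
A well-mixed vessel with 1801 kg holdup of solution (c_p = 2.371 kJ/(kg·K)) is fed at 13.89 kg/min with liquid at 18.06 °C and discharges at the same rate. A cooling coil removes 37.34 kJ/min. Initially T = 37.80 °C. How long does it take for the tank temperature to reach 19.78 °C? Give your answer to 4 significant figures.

258.0 min

M c_p dT/dt = ṁ c_p (T_in − T) − Q̇.
τ = M/ṁ = 129.662 min; T_ss = T_in − Q̇/(ṁ c_p) = 16.9262 °C.
T(t) = T_ss + (T₀ − T_ss) e^(−t/τ). Set T = 19.78:
e^(−t/τ) = (19.78 − 16.9262)/(37.80 − 16.9262) = 0.136717
t = −129.662 · ln(0.136717) = 258.006 min.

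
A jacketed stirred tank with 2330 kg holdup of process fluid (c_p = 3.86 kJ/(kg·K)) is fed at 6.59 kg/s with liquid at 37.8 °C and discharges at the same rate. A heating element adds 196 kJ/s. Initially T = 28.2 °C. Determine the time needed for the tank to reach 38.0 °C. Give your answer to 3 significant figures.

Heat balance on the well-mixed liquid: M c_p dT/dt = ṁ c_p (T_in − T) + 196.
τ = M/ṁ = 353.57 s; T_ss = T_in + Q̇/(ṁ c_p) = 45.505 °C.
T(t) = T_ss + (T₀ − T_ss) e^(−t/τ). Set T = 38.0:
e^(−t/τ) = (38.0 − 45.505)/(28.2 − 45.505) = 0.43370
t = −353.57 · ln(0.43370) = 295.37 s.

295 s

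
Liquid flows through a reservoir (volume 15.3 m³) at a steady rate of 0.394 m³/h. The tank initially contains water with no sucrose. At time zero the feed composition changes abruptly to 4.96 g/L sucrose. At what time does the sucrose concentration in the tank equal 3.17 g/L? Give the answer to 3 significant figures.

Accumulation = in − out for the solute gives V dC/dt = Q(C_in − C), so τ = V/Q = 38.832 h.
C(t) = C_in + (C₀ − C_in) e^(−t/τ). Set C = 3.17 and solve for t:
e^(−t/τ) = (C − C_in)/(C₀ − C_in) = (3.17 − 4.96)/(0 − 4.96) = 0.36089
t = −τ ln(…) = 38.832 × 1.0192 = 39.578 h.

39.6 h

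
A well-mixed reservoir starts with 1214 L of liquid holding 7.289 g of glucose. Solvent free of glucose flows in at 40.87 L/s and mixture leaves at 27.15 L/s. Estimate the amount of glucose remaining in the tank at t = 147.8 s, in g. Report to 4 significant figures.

Let m(t) be the amount of glucose. Volume: V(t) = V₀ + (Q_in − Q_out) t = 1214 + 13.7200 t; V(147.8) = 3241.82 L.
Solute balance: dm/dt = 0 − Q_out C = −Q_out m/V(t).
dm/m = −Q_out dt/(V₀ + 13.7200 t); integrating gives ln(m/m₀) = −(Q_out/(Q_in−Q_out)) ln(V/V₀).
m = m₀ (V₀/V)^(Q_out/(Q_in−Q_out)) = 7.289 × (1214/3241.82)^(1.97886) = 1.04363 g.

1.044 g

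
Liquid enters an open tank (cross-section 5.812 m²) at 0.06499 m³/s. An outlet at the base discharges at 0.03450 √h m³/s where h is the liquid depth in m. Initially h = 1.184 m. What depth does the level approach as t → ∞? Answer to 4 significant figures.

3.549 m

Volume balance on the tank: A dh/dt = Q_in − 0.03450 √h. At steady state dh/dt = 0:
Q_in = 0.03450 √h_ss ⇒ √h_ss = 0.06499/0.03450 = 1.88377.
h_ss = 1.88377² = 3.54858 m. (Since h₀ = 1.184 m < h_ss, the level will rise toward this value.)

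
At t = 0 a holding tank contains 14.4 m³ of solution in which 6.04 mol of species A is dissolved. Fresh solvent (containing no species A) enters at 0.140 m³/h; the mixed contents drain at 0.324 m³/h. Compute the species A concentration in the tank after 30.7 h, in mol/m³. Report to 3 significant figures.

0.287 mol/m³

Let m(t) be the amount of species A. Volume: V(t) = V₀ + (Q_in − Q_out) t = 14.4 − 0.18400 t; V(30.7) = 8.7512 m³.
No species A enters, so dm/dt = −Q_out · (m/V).
dm/m = −Q_out dt/(V₀ − 0.18400 t); integrating gives ln(m/m₀) = −(Q_out/(Q_in−Q_out)) ln(V/V₀).
m = m₀ (V₀/V)^(Q_out/(Q_in−Q_out)) = 6.04 × (14.4/8.7512)^(-1.7609) = 2.5129 mol.
C = m/V = 2.5129/8.7512 = 0.28715 mol/m³.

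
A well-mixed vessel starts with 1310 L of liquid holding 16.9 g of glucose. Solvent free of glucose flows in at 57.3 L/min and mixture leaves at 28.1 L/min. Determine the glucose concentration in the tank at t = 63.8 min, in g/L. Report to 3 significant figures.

0.00227 g/L

Total volume: dV/dt = Q_in − Q_out = 29.200 L/min, so V(t) = 1310 + 29.200 t and V(63.8) = 3173.0 L.
Solute balance: dm/dt = 0 − Q_out C = −Q_out m/V(t).
dm/m = −Q_out dt/(V₀ + 29.200 t); integrating gives ln(m/m₀) = −(Q_out/(Q_in−Q_out)) ln(V/V₀).
m = m₀ (V₀/V)^(Q_out/(Q_in−Q_out)) = 16.9 × (1310/3173.0)^(0.96233) = 7.2138 g.
C = m/V = 7.2138/3173.0 = 0.0022735 g/L.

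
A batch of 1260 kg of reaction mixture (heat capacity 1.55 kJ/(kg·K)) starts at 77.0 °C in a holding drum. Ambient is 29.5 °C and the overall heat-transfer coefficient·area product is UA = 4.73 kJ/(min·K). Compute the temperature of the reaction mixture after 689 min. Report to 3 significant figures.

38.5 °C

Lumped-capacitance energy balance: M c_p dT/dt = UA(T_amb − T).
dT/dt = (T_ss − T)/τ with T_ss = T_amb = 29.500 °C, τ = M c_p/UA = 1260·1.55/4.73 = 412.90 min.
T approaches T_ss exponentially: T(t) = T_ss + (T₀ − T_ss) e^(−t/τ).
T(689) = 29.500 + (47.500)·0.18849 = 38.453 °C.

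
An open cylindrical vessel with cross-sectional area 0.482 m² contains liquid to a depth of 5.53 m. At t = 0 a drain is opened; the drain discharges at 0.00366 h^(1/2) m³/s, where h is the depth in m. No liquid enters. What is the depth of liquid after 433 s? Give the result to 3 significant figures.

A dh/dt = −Q_out = −0.00366 √h.
Separate and integrate: 2(√h − √h₀) = −(0.00366/A) t.
√h = √5.53 − 0.00366·433/(2·0.482) = 2.3516 − 1.6440 = 0.70763.
h = 0.70763² = 0.50074 m.

0.501 m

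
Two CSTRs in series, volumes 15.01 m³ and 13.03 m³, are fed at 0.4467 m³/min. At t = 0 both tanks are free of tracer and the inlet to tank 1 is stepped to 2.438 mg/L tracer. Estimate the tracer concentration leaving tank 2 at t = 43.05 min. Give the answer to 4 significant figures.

0.9727 mg/L

Species balance on tank i: dCᵢ/dt = (Cᵢ₋₁ − Cᵢ)/τᵢ with τᵢ = Vᵢ/Q.
τ₁ = 15.01/0.4467 = 33.6020 min; τ₂ = 13.03/0.4467 = 29.1695 min.
Solving the cascade with C₁(0)=C₂(0)=0 gives C₂(t) = C_in[1 − (τ₁ e^(−t/τ₁) − τ₂ e^(−t/τ₂))/(τ₁ − τ₂)].
At t = 43.05: e^(−t/τ₁) = 0.277711, e^(−t/τ₂) = 0.228582.
C₂ = 2.438·[1 − (33.6020·0.277711 − 29.1695·0.228582)/(4.43251)] = 2.438·0.398985 = 0.972724 mg/L.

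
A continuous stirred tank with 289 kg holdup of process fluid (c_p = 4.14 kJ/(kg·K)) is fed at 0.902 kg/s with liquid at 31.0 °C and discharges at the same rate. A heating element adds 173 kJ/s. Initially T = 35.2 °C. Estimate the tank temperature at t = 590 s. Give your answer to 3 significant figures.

M c_p dT/dt = ṁ c_p (T_in − T) + Q̇.
τ = M/ṁ = 320.40 s; T_ss = T_in + Q̇/(ṁ c_p) = 31.0 + 173/(0.902·4.14) = 77.328 °C.
T approaches T_ss exponentially: T(t) = T_ss + (T₀ − T_ss) e^(−t/τ).
T(590) = 77.328 + (-42.128)·e^(−590/320.40) = 77.328 + (-42.128)·0.15859 = 70.647 °C.

70.6 °C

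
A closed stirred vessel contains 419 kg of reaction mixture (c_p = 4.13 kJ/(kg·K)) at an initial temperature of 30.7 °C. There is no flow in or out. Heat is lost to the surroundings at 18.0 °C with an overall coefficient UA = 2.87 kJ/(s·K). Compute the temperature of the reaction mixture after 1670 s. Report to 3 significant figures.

18.8 °C

Lumped-capacitance energy balance: M c_p dT/dt = UA(T_amb − T).
dT/dt = (T_ss − T)/τ with T_ss = T_amb = 18.000 °C, τ = M c_p/UA = 419·4.13/2.87 = 602.95 s.
Integrating: T(t) = T_ss + (T₀ − T_ss) e^(−t/τ).
T(1670) = 18.000 + (12.700)·0.062680 = 18.796 °C.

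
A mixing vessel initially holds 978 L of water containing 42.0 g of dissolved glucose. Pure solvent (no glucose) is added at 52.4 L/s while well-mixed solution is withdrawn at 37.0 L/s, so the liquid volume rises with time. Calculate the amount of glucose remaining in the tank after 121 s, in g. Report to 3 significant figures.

Total volume: dV/dt = Q_in − Q_out = 15.400 L/s, so V(t) = 978 + 15.400 t and V(121) = 2841.4 L.
No glucose enters, so dm/dt = −Q_out · (m/V).
dm/m = −Q_out dt/(V₀ + 15.400 t); integrating gives ln(m/m₀) = −(Q_out/(Q_in−Q_out)) ln(V/V₀).
m = m₀ (V₀/V)^(Q_out/(Q_in−Q_out)) = 42.0 × (978/2841.4)^(2.4026) = 3.2388 g.

3.24 g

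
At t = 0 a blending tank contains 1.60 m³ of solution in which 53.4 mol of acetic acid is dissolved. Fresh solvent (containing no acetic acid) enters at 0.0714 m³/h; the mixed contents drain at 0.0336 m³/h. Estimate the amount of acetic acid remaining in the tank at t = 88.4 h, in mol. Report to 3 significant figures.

19.6 mol

Let m(t) be the amount of acetic acid. Volume: V(t) = V₀ + (Q_in − Q_out) t = 1.60 + 0.037800 t; V(88.4) = 4.9415 m³.
Solute balance: dm/dt = 0 − Q_out C = −Q_out m/V(t).
Separate: dm/m = −Q_out dt/V(t) ⇒ ln(m/m₀) = −(Q_out/(Q_in−Q_out)) ln(V/V₀).
m = m₀ (V₀/V)^(Q_out/(Q_in−Q_out)) = 53.4 × (1.60/4.9415)^(0.88889) = 19.598 mol.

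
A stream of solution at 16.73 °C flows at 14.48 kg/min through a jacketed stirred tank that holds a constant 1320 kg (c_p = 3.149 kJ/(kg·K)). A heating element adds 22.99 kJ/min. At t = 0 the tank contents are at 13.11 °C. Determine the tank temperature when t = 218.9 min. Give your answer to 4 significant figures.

M c_p dT/dt = ṁ c_p (T_in − T) + Q̇.
Rearrange: dT/dt = (T_ss − T)/τ with τ = M/ṁ = 91.1602 min and T_ss = T_in + Q̇/(ṁ c_p) = 17.2342 °C.
This is linear first-order; T(t) = T_ss + (T₀ − T_ss) e^(−t/τ).
T(218.9) = 17.2342 + (-4.12419)·e^(−218.9/91.1602) = 17.2342 + (-4.12419)·0.0906031 = 16.8605 °C.

16.86 °C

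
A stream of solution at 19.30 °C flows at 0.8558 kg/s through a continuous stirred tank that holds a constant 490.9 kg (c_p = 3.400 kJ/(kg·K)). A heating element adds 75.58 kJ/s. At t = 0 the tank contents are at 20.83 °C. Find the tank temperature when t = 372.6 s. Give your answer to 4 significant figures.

32.51 °C

Energy balance: M c_p dT/dt = ṁ c_p (T_in − T) + 75.58.
τ = M/ṁ = 573.615 s; T_ss = T_in + Q̇/(ṁ c_p) = 19.30 + 75.58/(0.8558·3.400) = 45.2750 °C.
This is linear first-order; T(t) = T_ss + (T₀ − T_ss) e^(−t/τ).
T(372.6) = 45.2750 + (-24.4450)·e^(−372.6/573.615) = 45.2750 + (-24.4450)·0.522273 = 32.5080 °C.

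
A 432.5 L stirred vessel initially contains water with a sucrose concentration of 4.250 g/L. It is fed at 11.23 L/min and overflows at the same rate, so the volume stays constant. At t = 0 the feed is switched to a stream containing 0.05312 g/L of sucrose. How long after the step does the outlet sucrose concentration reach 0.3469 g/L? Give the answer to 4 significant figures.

102.4 min

Species balance: V dC/dt = Q(C_in − C) ⇒ τ = V/Q = 38.5129 min.
C(t) = C_in + (C₀ − C_in) e^(−t/τ). Set C = 0.3469 and solve for t:
e^(−t/τ) = (C − C_in)/(C₀ − C_in) = (0.3469 − 0.05312)/(4.250 − 0.05312) = 0.0699996
t = −τ ln(…) = 38.5129 × 2.65927 = 102.416 min.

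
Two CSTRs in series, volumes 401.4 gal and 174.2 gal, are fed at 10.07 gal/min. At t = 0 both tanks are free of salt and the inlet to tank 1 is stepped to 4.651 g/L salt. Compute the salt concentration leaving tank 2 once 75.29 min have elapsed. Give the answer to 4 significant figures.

Species balance on tank i: dCᵢ/dt = (Cᵢ₋₁ − Cᵢ)/τᵢ with τᵢ = Vᵢ/Q.
τ₁ = 401.4/10.07 = 39.8610 min; τ₂ = 174.2/10.07 = 17.2989 min.
Tank 1: C₁ = C_in(1 − e^(−t/τ₁)). Tank 2 (τ₁ ≠ τ₂): C₂ = C_in[1 − (τ₁ e^(−t/τ₁) − τ₂ e^(−t/τ₂))/(τ₁ − τ₂)].
At t = 75.29: e^(−t/τ₁) = 0.151251, e^(−t/τ₂) = 0.0128772.
C₂ = 4.651·[1 − (39.8610·0.151251 − 17.2989·0.0128772)/(22.5621)] = 4.651·0.742654 = 3.45409 g/L.

3.454 g/L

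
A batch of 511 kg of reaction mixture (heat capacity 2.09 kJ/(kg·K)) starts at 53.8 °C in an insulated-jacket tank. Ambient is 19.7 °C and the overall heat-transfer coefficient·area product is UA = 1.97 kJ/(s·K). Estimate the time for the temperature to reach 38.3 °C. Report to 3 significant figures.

329 s

M c_p dT/dt = −UA(T − T_amb).
τ = M c_p/UA = 542.13 s; T_ss = T_amb = 19.700 °C.
T(t) = T_ss + (T₀ − T_ss)e^(−t/τ); set T = 38.3:
t = −τ ln[(T − T_ss)/(T₀ − T_ss)] = −542.13 · ln(0.54545) = 328.60 s.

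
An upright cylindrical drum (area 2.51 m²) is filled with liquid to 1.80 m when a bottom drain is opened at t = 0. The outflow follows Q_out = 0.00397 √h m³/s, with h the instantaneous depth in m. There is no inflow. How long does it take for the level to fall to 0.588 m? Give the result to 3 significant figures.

727 s

A dh/dt = −Q_out = −0.00397 √h.
This is separable: 2 d(√h)/dt = −0.00397/A, so √h = √h₀ − (0.00397/(2A)) t.
t = 2A(√h₀ − √h)/0.00397 = 2·2.51·(√1.80 − √0.588)/0.00397
  = 5.0200 × (1.3416 − 0.76681) / 0.00397 = 726.86 s.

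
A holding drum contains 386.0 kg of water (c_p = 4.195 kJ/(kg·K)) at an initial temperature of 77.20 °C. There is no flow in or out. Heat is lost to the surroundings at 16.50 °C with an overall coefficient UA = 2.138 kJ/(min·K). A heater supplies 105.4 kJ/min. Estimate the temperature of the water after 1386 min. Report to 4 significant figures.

67.63 °C

M c_p dT/dt = −UA(T − T_amb) + Q̇.
dT/dt = (T_ss − T)/τ with T_ss = T_amb + Q̇/UA = 16.50 + 105.4/2.138 = 65.7984 °C, τ = M c_p/UA = 386.0·4.195/2.138 = 757.376 min.
This is linear first-order; T(t) = T_ss + (T₀ − T_ss) e^(−t/τ).
T(1386) = 65.7984 + (11.4016)·0.160413 = 67.6274 °C.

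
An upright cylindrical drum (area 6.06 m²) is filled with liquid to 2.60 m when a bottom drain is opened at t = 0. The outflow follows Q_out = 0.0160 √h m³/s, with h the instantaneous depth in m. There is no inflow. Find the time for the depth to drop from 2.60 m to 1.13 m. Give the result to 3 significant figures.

416 s

Accumulation of liquid (constant cross-section A): A dh/dt = −0.0160 √h.
This is separable: 2 d(√h)/dt = −0.0160/A, so √h = √h₀ − (0.0160/(2A)) t.
t = 2A(√h₀ − √h)/0.0160 = 2·6.06·(√2.60 − √1.13)/0.0160
  = 12.120 × (1.6125 − 1.0630) / 0.0160 = 416.20 s.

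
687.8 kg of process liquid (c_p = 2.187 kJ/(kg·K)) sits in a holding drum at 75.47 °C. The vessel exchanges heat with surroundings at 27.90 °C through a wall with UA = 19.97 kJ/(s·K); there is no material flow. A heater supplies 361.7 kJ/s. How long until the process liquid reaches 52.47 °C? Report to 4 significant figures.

114.3 s

Lumped-capacitance energy balance: M c_p dT/dt = UA(T_amb − T) + Q̇.
τ = M c_p/UA = 75.3239 s; T_ss = T_amb + Q̇/UA = 27.90 + 361.7/19.97 = 46.0122 °C.
T(t) = T_ss + (T₀ − T_ss)e^(−t/τ); set T = 52.47:
t = −τ ln[(T − T_ss)/(T₀ − T_ss)] = −75.3239 · ln(0.219223) = 114.317 s.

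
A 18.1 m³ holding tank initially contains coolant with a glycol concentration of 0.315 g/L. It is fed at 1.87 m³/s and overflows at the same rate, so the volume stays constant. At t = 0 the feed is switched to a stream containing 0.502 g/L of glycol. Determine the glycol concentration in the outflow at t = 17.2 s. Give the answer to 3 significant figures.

Accumulation = in − out for the solute gives V dC/dt = Q(C_in − C).
Time constant τ = V/Q = 18.1/1.87 = 9.6791 s.
This is linear first-order; C(t) = C_in + (C₀ − C_in) e^(−t/τ).
C(17.2) = 0.502 + (0.315 − 0.502)·e^(−17.2/9.6791) = 0.502 + (-0.18700)·0.16914 = 0.47037 g/L.

0.470 g/L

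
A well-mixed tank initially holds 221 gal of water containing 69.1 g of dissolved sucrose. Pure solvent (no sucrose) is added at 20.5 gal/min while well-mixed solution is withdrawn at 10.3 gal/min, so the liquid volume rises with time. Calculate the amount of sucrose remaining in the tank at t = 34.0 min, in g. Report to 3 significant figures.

26.6 g

Total volume: dV/dt = Q_in − Q_out = 10.200 gal/min, so V(t) = 221 + 10.200 t and V(34.0) = 567.80 gal.
Solute balance: dm/dt = 0 − Q_out C = −Q_out m/V(t).
dm/m = −Q_out dt/(V₀ + 10.200 t); integrating gives ln(m/m₀) = −(Q_out/(Q_in−Q_out)) ln(V/V₀).
m = m₀ (V₀/V)^(Q_out/(Q_in−Q_out)) = 69.1 × (221/567.80)^(1.0098) = 26.648 g.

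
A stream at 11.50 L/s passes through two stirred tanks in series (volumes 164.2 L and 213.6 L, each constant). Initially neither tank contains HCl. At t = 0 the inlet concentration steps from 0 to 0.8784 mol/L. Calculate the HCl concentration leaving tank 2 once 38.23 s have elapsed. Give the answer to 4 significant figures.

0.5942 mol/L

Species balance on tank i: dCᵢ/dt = (Cᵢ₋₁ − Cᵢ)/τᵢ with τᵢ = Vᵢ/Q.
τ₁ = 164.2/11.50 = 14.2783 s; τ₂ = 213.6/11.50 = 18.5739 s.
Solving the cascade with C₁(0)=C₂(0)=0 gives C₂(t) = C_in[1 − (τ₁ e^(−t/τ₁) − τ₂ e^(−t/τ₂))/(τ₁ − τ₂)].
At t = 38.23: e^(−t/τ₁) = 0.0687350, e^(−t/τ₂) = 0.127676.
C₂ = 0.8784·[1 − (14.2783·0.0687350 − 18.5739·0.127676)/(-4.29565)] = 0.8784·0.676413 = 0.594161 mol/L.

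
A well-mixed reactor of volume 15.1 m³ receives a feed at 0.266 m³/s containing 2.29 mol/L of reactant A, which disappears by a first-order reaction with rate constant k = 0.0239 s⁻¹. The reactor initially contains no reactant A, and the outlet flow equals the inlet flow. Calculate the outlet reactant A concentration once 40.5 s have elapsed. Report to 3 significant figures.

0.791 mol/L

V dC/dt = Q(C_in − C) − k V C.
This is linear with rate a = Q/V + k = 0.041516 s⁻¹.
C_ss = Q C_in/(Q + kV) = 0.97169 mol/L; C(t) = C_ss + (C₀ − C_ss) e^(−a t).
C(40.5) = 0.97169 + (-0.97169)·e^(−0.041516·40.5) = 0.97169 + (-0.97169)·0.18611 = 0.79084 mol/L.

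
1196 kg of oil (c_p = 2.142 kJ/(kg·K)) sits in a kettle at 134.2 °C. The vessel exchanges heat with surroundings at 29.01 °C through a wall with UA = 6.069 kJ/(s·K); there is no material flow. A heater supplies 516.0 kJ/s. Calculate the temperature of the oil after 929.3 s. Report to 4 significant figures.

116.3 °C

Heat balance on the well-mixed liquid: M c_p dT/dt = −UA(T − T_amb) + Q̇.
dT/dt = (T_ss − T)/τ with T_ss = T_amb + Q̇/UA = 29.01 + 516.0/6.069 = 114.032 °C, τ = M c_p/UA = 1196·2.142/6.069 = 422.118 s.
Integrating: T(t) = T_ss + (T₀ − T_ss) e^(−t/τ).
T(929.3) = 114.032 + (20.1678)·0.110635 = 116.264 °C.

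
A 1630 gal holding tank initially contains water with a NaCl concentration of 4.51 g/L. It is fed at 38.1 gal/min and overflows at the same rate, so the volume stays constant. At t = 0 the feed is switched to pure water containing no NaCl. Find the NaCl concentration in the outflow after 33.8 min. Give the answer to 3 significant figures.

2.05 g/L

Species balance on the tank: V dC/dt = Q(C_in − C).
Time constant τ = V/Q = 1630/38.1 = 42.782 min.
This is linear first-order; C(t) = C_in + (C₀ − C_in) e^(−t/τ).
C(33.8) = 0 + (4.51 − 0)·e^(−33.8/42.782) = 0 + (4.5100)·0.45382 = 2.0467 g/L.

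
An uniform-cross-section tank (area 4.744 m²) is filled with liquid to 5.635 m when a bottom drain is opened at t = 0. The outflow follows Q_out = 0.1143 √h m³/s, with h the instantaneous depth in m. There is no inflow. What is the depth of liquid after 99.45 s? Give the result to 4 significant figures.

1.382 m

A dh/dt = −Q_out = −0.1143 √h.
∫ h^(−1/2) dh = −(0.1143/A) ∫ dt, giving 2√h = 2√h₀ − (0.1143/A) t.
√h = √5.635 − 0.1143·99.45/(2·4.744) = 2.37382 − 1.19805 = 1.17576.
h = 1.17576² = 1.38242 m.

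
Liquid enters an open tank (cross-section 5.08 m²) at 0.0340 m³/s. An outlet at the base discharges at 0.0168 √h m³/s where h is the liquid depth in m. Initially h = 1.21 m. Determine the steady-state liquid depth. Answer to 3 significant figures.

A dh/dt = Q_in − 0.0168 √h. Steady state requires inflow = outflow:
Q_in = 0.0168 √h_ss ⇒ √h_ss = 0.0340/0.0168 = 2.0238.
h_ss = 2.0238² = 4.0958 m. (Since h₀ = 1.21 m < h_ss, the level will rise toward this value.)

4.10 m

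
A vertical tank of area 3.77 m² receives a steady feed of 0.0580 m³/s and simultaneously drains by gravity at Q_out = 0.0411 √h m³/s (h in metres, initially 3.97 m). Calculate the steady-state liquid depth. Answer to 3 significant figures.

Accumulation of liquid (constant cross-section A): A dh/dt = Q_in − 0.0411 √h. At steady state dh/dt = 0:
Q_in = 0.0411 √h_ss ⇒ √h_ss = 0.0580/0.0411 = 1.4112.
h_ss = 1.4112² = 1.9915 m. (Since h₀ = 3.97 m > h_ss, the level will fall toward this value.)

1.99 m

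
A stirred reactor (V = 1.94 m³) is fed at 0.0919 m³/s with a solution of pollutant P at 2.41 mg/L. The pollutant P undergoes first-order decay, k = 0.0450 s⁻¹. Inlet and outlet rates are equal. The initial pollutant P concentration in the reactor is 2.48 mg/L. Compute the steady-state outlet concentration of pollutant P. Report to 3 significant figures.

1.24 mg/L

Accumulation = in − out − consumed: V dC/dt = Q C_in − Q C − k V C.
At steady state: 0 = Q C_in − (Q + kV) C_ss, so C_ss = Q C_in/(Q + kV).
C_ss = 0.0919·2.41/(0.0919 + 0.0450·1.94) = 0.22148/0.17920 = 1.2359 mg/L.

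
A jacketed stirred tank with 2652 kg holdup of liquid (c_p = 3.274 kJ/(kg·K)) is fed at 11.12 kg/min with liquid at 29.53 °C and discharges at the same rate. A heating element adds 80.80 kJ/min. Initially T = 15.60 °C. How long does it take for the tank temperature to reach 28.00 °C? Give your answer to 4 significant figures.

348.3 min

M c_p dT/dt = ṁ c_p (T_in − T) + Q̇.
τ = M/ṁ = 238.489 min; T_ss = T_in + Q̇/(ṁ c_p) = 31.7494 °C.
T(t) = T_ss + (T₀ − T_ss) e^(−t/τ). Set T = 28.00:
e^(−t/τ) = (28.00 − 31.7494)/(15.60 − 31.7494) = 0.232168
t = −238.489 · ln(0.232168) = 348.265 min.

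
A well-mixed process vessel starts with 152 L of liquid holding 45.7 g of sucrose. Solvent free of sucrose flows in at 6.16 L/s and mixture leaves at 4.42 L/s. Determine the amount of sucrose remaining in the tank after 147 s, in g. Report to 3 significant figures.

Let m(t) be the amount of sucrose. Volume: V(t) = V₀ + (Q_in − Q_out) t = 152 + 1.7400 t; V(147) = 407.78 L.
Solute balance: dm/dt = 0 − Q_out C = −Q_out m/V(t).
Separate: dm/m = −Q_out dt/V(t) ⇒ ln(m/m₀) = −(Q_out/(Q_in−Q_out)) ln(V/V₀).
m = m₀ (V₀/V)^(Q_out/(Q_in−Q_out)) = 45.7 × (152/407.78)^(2.5402) = 3.7258 g.

3.73 g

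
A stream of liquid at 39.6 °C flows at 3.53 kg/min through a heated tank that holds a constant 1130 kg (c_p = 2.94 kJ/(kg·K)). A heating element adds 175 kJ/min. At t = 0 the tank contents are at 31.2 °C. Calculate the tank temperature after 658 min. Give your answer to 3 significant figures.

53.2 °C

First-law balance (no shaft work): M c_p dT/dt = ṁ c_p (T_in − T) + 175.
Rearrange: dT/dt = (T_ss − T)/τ with τ = M/ṁ = 320.11 min and T_ss = T_in + Q̇/(ṁ c_p) = 56.462 °C.
T approaches T_ss exponentially: T(t) = T_ss + (T₀ − T_ss) e^(−t/τ).
T(658) = 56.462 + (-25.262)·e^(−658/320.11) = 56.462 + (-25.262)·0.12803 = 53.228 °C.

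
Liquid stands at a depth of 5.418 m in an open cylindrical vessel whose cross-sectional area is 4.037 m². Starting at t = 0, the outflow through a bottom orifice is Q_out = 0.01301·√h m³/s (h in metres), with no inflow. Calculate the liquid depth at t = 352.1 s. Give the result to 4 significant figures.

3.099 m

With no inflow, A dh/dt = −0.01301 √h.
Separate and integrate: 2(√h − √h₀) = −(0.01301/A) t.
√h = √5.418 − 0.01301·352.1/(2·4.037) = 2.32766 − 0.567355 = 1.76031.
h = 1.76031² = 3.09867 m.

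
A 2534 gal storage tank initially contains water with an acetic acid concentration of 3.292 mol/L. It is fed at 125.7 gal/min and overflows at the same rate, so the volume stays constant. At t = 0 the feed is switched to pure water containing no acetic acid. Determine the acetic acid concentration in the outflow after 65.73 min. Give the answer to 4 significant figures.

Accumulation = in − out for the solute gives V dC/dt = Q(C_in − C).
Time constant τ = V/Q = 2534/125.7 = 20.1591 min.
This is linear first-order; C(t) = C_in + (C₀ − C_in) e^(−t/τ).
C(65.73) = 0 + (3.292 − 0)·e^(−65.73/20.1591) = 0 + (3.29200)·0.0383669 = 0.126304 mol/L.

0.1263 mol/L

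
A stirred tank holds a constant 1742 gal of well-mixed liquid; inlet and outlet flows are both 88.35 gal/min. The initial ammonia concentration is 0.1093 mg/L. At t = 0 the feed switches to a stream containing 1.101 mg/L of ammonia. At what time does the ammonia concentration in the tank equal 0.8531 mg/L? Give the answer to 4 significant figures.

Species balance: V dC/dt = Q(C_in − C) ⇒ τ = V/Q = 19.7170 min.
C(t) = C_in + (C₀ − C_in) e^(−t/τ). Set C = 0.8531 and solve for t:
e^(−t/τ) = (C − C_in)/(C₀ − C_in) = (0.8531 − 1.101)/(0.1093 − 1.101) = 0.249975
t = −τ ln(…) = 19.7170 × 1.38640 = 27.3356 min.

27.34 min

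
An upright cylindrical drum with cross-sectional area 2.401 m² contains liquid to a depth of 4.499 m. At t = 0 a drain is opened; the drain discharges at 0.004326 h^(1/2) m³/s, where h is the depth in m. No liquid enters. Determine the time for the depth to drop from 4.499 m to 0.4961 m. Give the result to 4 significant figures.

With no inflow, A dh/dt = −0.004326 √h.
This is separable: 2 d(√h)/dt = −0.004326/A, so √h = √h₀ − (0.004326/(2A)) t.
t = 2A(√h₀ − √h)/0.004326 = 2·2.401·(√4.499 − √0.4961)/0.004326
  = 4.80200 × (2.12108 − 0.704344) / 0.004326 = 1572.63 s.

1573 s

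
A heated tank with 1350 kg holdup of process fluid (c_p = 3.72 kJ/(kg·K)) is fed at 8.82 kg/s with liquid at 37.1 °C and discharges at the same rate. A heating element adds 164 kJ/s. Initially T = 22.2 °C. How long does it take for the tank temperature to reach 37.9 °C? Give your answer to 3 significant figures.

M c_p dT/dt = ṁ c_p (T_in − T) + Q̇.
τ = M/ṁ = 153.06 s; T_ss = T_in + Q̇/(ṁ c_p) = 42.098 °C.
T(t) = T_ss + (T₀ − T_ss) e^(−t/τ). Set T = 37.9:
e^(−t/τ) = (37.9 − 42.098)/(22.2 − 42.098) = 0.21099
t = −153.06 · ln(0.21099) = 238.15 s.

238 s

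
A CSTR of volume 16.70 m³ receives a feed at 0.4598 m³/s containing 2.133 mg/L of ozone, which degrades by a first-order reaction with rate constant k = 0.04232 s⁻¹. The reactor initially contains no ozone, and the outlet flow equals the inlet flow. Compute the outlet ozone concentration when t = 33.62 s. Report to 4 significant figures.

V dC/dt = Q(C_in − C) − k V C.
This is linear with rate a = Q/V + k = 0.0698529 s⁻¹.
C_ss = Q C_in/(Q + kV) = 0.840734 mg/L; C(t) = C_ss + (C₀ − C_ss) e^(−a t).
C(33.62) = 0.840734 + (-0.840734)·e^(−0.0698529·33.62) = 0.840734 + (-0.840734)·0.0955166 = 0.760430 mg/L.

0.7604 mg/L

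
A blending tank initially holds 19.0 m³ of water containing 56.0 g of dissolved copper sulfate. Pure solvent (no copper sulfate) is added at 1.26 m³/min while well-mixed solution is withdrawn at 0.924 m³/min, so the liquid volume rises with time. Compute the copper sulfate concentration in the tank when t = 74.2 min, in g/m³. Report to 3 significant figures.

Total volume: dV/dt = Q_in − Q_out = 0.33600 m³/min, so V(t) = 19.0 + 0.33600 t and V(74.2) = 43.931 m³.
Species balance (pure solvent in): dm/dt = −Q_out · m/V(t).
dm/m = −Q_out dt/(V₀ + 0.33600 t); integrating gives ln(m/m₀) = −(Q_out/(Q_in−Q_out)) ln(V/V₀).
m = m₀ (V₀/V)^(Q_out/(Q_in−Q_out)) = 56.0 × (19.0/43.931)^(2.7500) = 5.5864 g.
C = m/V = 5.5864/43.931 = 0.12716 g/m³.

0.127 g/m³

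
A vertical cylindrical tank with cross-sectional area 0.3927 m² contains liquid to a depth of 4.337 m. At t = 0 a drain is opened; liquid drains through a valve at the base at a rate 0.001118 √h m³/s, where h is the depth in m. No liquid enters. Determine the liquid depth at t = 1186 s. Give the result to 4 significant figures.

0.1555 m

A dh/dt = −Q_out = −0.001118 √h.
Separate and integrate: 2(√h − √h₀) = −(0.001118/A) t.
√h = √4.337 − 0.001118·1186/(2·0.3927) = 2.08255 − 1.68825 = 0.394301.
h = 0.394301² = 0.155473 m.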